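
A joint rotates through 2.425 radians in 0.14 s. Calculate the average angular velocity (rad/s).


omega = delta_theta / delta_t
omega = 2.425 / 0.14
omega = 17.3214


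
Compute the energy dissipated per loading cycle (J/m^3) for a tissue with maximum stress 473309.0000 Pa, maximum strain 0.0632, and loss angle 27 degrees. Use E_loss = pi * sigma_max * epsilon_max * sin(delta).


E_loss = pi * sigma_max * epsilon_max * sin(delta)
delta = 27 deg = 0.4712 rad
sin(delta) = 0.4540
E_loss = pi * 473309.0000 * 0.0632 * 0.4540
E_loss = 42663.6962


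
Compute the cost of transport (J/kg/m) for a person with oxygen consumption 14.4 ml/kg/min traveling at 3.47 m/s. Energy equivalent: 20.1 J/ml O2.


Power per kg = VO2 * 20.1 / 60
Power per kg = 14.4 * 20.1 / 60 = 4.8240 W/kg
Cost = power_per_kg / speed
Cost = 4.8240 / 3.47
Cost = 1.3902


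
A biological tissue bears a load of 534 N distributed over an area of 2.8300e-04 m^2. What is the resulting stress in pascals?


stress = F / A
stress = 534 / 2.8300e-04
stress = 1.8869e+06


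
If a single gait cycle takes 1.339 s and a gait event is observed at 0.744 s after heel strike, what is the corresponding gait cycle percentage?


pct = (event_time / cycle_time) * 100
pct = (0.744 / 1.339) * 100
ratio = 0.5556
pct = 55.5639


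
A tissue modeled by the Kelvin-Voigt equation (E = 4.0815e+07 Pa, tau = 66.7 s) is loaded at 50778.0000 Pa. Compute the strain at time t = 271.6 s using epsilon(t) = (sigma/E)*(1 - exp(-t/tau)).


epsilon(t) = (sigma/E) * (1 - exp(-t/tau))
sigma/E = 50778.0000 / 4.0815e+07 = 0.0012
exp(-t/tau) = exp(-271.6 / 66.7) = 0.0170
epsilon = 0.0012 * (1 - 0.0170)
epsilon = 0.0012


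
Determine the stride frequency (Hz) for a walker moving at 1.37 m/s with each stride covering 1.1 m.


f = v / stride_length
f = 1.37 / 1.1
f = 1.2455


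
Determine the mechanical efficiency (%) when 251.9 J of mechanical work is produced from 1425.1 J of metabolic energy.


eta = (W_mech / E_meta) * 100
eta = (251.9 / 1425.1) * 100
ratio = 0.1768
eta = 17.6760


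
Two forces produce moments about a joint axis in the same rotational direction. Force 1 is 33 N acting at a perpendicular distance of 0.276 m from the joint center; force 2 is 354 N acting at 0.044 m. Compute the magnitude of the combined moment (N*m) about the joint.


M = F1 * d1 + F2 * d2
M = 33 * 0.276 + 354 * 0.044
M = 9.1080 + 15.5760
M = 24.6840


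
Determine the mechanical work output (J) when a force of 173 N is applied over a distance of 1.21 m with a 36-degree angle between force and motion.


W = F * d * cos(theta)
theta = 36 deg = 0.6283 rad
cos(theta) = 0.8090
W = 173 * 1.21 * 0.8090
W = 169.3515


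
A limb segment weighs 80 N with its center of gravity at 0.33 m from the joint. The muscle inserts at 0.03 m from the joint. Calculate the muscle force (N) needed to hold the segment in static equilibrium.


F_muscle = W * d_load / d_muscle
F_muscle = 80 * 0.33 / 0.03
Numerator = 26.4000
F_muscle = 880.0000


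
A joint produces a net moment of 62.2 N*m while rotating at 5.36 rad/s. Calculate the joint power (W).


P = M * omega
P = 62.2 * 5.36
P = 333.3920


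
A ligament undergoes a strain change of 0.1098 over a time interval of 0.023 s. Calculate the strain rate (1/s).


strain_rate = delta_strain / delta_t
strain_rate = 0.1098 / 0.023
strain_rate = 4.7739


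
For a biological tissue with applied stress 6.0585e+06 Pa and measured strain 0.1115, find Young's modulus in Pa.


E = stress / strain
E = 6.0585e+06 / 0.1115
E = 5.4336e+07


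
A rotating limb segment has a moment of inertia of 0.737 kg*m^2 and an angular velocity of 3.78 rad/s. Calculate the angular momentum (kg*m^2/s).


L = I * omega
L = 0.737 * 3.78
L = 2.7859


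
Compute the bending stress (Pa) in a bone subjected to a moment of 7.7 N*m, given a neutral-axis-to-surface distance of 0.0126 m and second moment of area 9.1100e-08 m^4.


sigma = M * c / I
sigma = 7.7 * 0.0126 / 9.1100e-08
M * c = 0.0970
sigma = 1.0650e+06


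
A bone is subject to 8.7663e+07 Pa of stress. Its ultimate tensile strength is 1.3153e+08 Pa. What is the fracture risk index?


FRI = applied / ultimate
FRI = 8.7663e+07 / 1.3153e+08
FRI = 0.6665


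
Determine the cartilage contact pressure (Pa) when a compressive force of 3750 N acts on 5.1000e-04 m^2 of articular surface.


P = F / A
P = 3750 / 5.1000e-04
P = 7.3529e+06


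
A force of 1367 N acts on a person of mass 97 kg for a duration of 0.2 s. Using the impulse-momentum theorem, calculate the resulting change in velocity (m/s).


J = F * dt = 1367 * 0.2 = 273.4000 N*s
delta_v = J / m
delta_v = 273.4000 / 97
delta_v = 2.8186


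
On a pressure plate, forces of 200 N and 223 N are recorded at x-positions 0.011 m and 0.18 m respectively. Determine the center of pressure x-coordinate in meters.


COP_x = (F1*x1 + F2*x2) / (F1 + F2)
COP_x = (200*0.011 + 223*0.18) / (200 + 223)
Numerator = 42.3400
Denominator = 423
COP_x = 0.1001


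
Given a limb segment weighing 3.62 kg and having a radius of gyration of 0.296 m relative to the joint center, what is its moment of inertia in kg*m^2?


I = m * k^2
I = 3.62 * 0.296^2
k^2 = 0.0876
I = 0.3172


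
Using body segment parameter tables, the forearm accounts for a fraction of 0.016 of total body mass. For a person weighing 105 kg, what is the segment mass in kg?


m_segment = body_mass * fraction
m_segment = 105 * 0.016
m_segment = 1.6800


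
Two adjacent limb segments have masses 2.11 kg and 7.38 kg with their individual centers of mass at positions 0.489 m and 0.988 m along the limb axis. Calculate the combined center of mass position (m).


COM = (m1*x1 + m2*x2) / (m1 + m2)
COM = (2.11*0.489 + 7.38*0.988) / (2.11 + 7.38)
Numerator = 8.3232
Denominator = 9.4900
COM = 0.8771


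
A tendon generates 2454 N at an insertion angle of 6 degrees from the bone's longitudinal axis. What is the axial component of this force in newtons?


F_eff = F_tendon * cos(theta)
theta = 6 deg = 0.1047 rad
cos(theta) = 0.9945
F_eff = 2454 * 0.9945
F_eff = 2440.5567


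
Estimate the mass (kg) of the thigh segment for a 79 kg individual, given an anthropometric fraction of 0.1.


m_segment = body_mass * fraction
m_segment = 79 * 0.1
m_segment = 7.9000


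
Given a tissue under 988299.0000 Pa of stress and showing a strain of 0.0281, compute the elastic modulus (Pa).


E = stress / strain
E = 988299.0000 / 0.0281
E = 3.5171e+07


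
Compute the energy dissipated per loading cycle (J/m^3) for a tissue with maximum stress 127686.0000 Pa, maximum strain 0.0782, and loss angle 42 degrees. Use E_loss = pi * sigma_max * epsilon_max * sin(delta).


E_loss = pi * sigma_max * epsilon_max * sin(delta)
delta = 42 deg = 0.7330 rad
sin(delta) = 0.6691
E_loss = pi * 127686.0000 * 0.0782 * 0.6691
E_loss = 20989.9210


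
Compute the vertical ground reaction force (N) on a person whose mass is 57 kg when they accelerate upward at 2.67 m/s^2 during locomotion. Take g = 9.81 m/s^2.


GRF = m * (g + a)
GRF = 57 * (9.81 + 2.67)
GRF = 57 * 12.4800
GRF = 711.3600


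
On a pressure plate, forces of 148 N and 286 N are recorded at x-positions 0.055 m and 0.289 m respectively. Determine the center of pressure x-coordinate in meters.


COP_x = (F1*x1 + F2*x2) / (F1 + F2)
COP_x = (148*0.055 + 286*0.289) / (148 + 286)
Numerator = 90.7940
Denominator = 434
COP_x = 0.2092


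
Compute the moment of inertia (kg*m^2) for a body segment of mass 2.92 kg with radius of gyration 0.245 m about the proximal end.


I = m * k^2
I = 2.92 * 0.245^2
k^2 = 0.0600
I = 0.1753


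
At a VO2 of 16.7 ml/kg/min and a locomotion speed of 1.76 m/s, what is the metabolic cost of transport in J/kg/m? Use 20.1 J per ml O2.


Power per kg = VO2 * 20.1 / 60
Power per kg = 16.7 * 20.1 / 60 = 5.5945 W/kg
Cost = power_per_kg / speed
Cost = 5.5945 / 1.76
Cost = 3.1787


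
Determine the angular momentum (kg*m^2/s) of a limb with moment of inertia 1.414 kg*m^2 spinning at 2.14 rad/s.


L = I * omega
L = 1.414 * 2.14
L = 3.0260


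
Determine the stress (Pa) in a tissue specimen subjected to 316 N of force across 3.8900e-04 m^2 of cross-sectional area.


stress = F / A
stress = 316 / 3.8900e-04
stress = 812339.3316


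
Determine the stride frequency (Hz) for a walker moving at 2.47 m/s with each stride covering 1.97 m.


f = v / stride_length
f = 2.47 / 1.97
f = 1.2538


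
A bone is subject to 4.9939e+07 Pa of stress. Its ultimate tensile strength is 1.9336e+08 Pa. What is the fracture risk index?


FRI = applied / ultimate
FRI = 4.9939e+07 / 1.9336e+08
FRI = 0.2583


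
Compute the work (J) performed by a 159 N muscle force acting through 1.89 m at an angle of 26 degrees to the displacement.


W = F * d * cos(theta)
theta = 26 deg = 0.4538 rad
cos(theta) = 0.8988
W = 159 * 1.89 * 0.8988
W = 270.0966


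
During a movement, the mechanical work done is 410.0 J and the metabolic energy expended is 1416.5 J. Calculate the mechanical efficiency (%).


eta = (W_mech / E_meta) * 100
eta = (410.0 / 1416.5) * 100
ratio = 0.2894
eta = 28.9446


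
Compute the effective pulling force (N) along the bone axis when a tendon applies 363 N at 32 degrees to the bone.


F_eff = F_tendon * cos(theta)
theta = 32 deg = 0.5585 rad
cos(theta) = 0.8480
F_eff = 363 * 0.8480
F_eff = 307.8415


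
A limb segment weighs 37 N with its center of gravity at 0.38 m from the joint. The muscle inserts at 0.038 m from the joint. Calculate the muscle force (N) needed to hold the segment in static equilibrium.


F_muscle = W * d_load / d_muscle
F_muscle = 37 * 0.38 / 0.038
Numerator = 14.0600
F_muscle = 370.0000


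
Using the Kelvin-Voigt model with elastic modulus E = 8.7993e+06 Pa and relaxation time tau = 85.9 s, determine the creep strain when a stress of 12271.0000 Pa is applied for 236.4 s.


epsilon(t) = (sigma/E) * (1 - exp(-t/tau))
sigma/E = 12271.0000 / 8.7993e+06 = 0.0014
exp(-t/tau) = exp(-236.4 / 85.9) = 0.0638
epsilon = 0.0014 * (1 - 0.0638)
epsilon = 0.0013


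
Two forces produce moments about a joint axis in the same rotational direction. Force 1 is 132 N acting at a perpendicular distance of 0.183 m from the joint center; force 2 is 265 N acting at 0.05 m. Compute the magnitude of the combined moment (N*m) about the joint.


M = F1 * d1 + F2 * d2
M = 132 * 0.183 + 265 * 0.05
M = 24.1560 + 13.2500
M = 37.4060


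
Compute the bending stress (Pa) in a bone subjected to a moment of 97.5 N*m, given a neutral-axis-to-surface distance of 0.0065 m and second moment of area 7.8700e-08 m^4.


sigma = M * c / I
sigma = 97.5 * 0.0065 / 7.8700e-08
M * c = 0.6337
sigma = 8.0527e+06


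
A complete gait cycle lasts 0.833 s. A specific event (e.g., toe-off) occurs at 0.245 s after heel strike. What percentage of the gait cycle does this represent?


pct = (event_time / cycle_time) * 100
pct = (0.245 / 0.833) * 100
ratio = 0.2941
pct = 29.4118


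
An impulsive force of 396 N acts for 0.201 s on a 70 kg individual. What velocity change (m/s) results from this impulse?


J = F * dt = 396 * 0.201 = 79.5960 N*s
delta_v = J / m
delta_v = 79.5960 / 70
delta_v = 1.1371


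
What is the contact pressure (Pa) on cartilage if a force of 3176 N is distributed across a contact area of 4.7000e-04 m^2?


P = F / A
P = 3176 / 4.7000e-04
P = 6.7574e+06


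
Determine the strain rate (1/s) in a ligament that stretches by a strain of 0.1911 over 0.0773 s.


strain_rate = delta_strain / delta_t
strain_rate = 0.1911 / 0.0773
strain_rate = 2.4722


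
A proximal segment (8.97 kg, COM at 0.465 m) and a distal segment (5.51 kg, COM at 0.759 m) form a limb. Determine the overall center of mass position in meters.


COM = (m1*x1 + m2*x2) / (m1 + m2)
COM = (8.97*0.465 + 5.51*0.759) / (8.97 + 5.51)
Numerator = 8.3531
Denominator = 14.4800
COM = 0.5769


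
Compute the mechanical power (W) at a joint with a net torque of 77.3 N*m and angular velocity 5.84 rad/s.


P = M * omega
P = 77.3 * 5.84
P = 451.4320


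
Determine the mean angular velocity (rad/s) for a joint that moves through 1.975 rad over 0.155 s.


omega = delta_theta / delta_t
omega = 1.975 / 0.155
omega = 12.7419


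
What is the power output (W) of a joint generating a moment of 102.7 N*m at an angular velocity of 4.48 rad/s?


P = M * omega
P = 102.7 * 4.48
P = 460.0960


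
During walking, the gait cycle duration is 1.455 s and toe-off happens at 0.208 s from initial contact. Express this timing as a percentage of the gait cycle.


pct = (event_time / cycle_time) * 100
pct = (0.208 / 1.455) * 100
ratio = 0.1430
pct = 14.2955


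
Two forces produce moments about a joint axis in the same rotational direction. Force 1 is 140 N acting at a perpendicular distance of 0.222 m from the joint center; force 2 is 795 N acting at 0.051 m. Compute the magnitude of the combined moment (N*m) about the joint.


M = F1 * d1 + F2 * d2
M = 140 * 0.222 + 795 * 0.051
M = 31.0800 + 40.5450
M = 71.6250


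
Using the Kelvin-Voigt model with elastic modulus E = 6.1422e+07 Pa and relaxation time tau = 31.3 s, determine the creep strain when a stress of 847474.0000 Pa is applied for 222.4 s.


epsilon(t) = (sigma/E) * (1 - exp(-t/tau))
sigma/E = 847474.0000 / 6.1422e+07 = 0.0138
exp(-t/tau) = exp(-222.4 / 31.3) = 8.2064e-04
epsilon = 0.0138 * (1 - 8.2064e-04)
epsilon = 0.0138


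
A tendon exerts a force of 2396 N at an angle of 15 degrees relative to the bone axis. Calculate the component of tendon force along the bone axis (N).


F_eff = F_tendon * cos(theta)
theta = 15 deg = 0.2618 rad
cos(theta) = 0.9659
F_eff = 2396 * 0.9659
F_eff = 2314.3583


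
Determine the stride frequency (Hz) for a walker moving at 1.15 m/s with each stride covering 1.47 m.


f = v / stride_length
f = 1.15 / 1.47
f = 0.7823


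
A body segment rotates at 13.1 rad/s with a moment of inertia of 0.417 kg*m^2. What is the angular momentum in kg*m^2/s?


L = I * omega
L = 0.417 * 13.1
L = 5.4627


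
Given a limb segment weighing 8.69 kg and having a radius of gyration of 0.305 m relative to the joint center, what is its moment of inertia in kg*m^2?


I = m * k^2
I = 8.69 * 0.305^2
k^2 = 0.0930
I = 0.8084


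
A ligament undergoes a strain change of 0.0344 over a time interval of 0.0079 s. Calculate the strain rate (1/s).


strain_rate = delta_strain / delta_t
strain_rate = 0.0344 / 0.0079
strain_rate = 4.3544


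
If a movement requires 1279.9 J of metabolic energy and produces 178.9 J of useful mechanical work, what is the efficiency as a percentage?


eta = (W_mech / E_meta) * 100
eta = (178.9 / 1279.9) * 100
ratio = 0.1398
eta = 13.9777


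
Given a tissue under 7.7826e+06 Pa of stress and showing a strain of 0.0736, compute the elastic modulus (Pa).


E = stress / strain
E = 7.7826e+06 / 0.0736
E = 1.0574e+08


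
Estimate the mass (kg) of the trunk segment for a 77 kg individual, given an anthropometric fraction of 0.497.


m_segment = body_mass * fraction
m_segment = 77 * 0.497
m_segment = 38.2690


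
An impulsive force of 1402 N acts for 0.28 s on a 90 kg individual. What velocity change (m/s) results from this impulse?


J = F * dt = 1402 * 0.28 = 392.5600 N*s
delta_v = J / m
delta_v = 392.5600 / 90
delta_v = 4.3618


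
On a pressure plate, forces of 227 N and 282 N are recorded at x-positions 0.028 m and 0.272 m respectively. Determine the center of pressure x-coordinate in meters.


COP_x = (F1*x1 + F2*x2) / (F1 + F2)
COP_x = (227*0.028 + 282*0.272) / (227 + 282)
Numerator = 83.0600
Denominator = 509
COP_x = 0.1632


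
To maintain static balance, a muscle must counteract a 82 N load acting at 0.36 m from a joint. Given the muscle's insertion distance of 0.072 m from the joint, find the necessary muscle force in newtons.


F_muscle = W * d_load / d_muscle
F_muscle = 82 * 0.36 / 0.072
Numerator = 29.5200
F_muscle = 410.0000


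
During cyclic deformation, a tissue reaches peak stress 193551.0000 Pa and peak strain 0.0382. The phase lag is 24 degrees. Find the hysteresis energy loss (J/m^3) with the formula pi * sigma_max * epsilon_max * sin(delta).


E_loss = pi * sigma_max * epsilon_max * sin(delta)
delta = 24 deg = 0.4189 rad
sin(delta) = 0.4067
E_loss = pi * 193551.0000 * 0.0382 * 0.4067
E_loss = 9447.6100


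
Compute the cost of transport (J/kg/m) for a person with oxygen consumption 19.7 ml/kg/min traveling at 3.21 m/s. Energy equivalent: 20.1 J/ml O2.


Power per kg = VO2 * 20.1 / 60
Power per kg = 19.7 * 20.1 / 60 = 6.5995 W/kg
Cost = power_per_kg / speed
Cost = 6.5995 / 3.21
Cost = 2.0559


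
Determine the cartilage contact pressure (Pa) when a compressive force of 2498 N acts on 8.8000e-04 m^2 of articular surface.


P = F / A
P = 2498 / 8.8000e-04
P = 2.8386e+06


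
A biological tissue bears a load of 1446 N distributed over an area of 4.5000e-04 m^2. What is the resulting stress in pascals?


stress = F / A
stress = 1446 / 4.5000e-04
stress = 3.2133e+06


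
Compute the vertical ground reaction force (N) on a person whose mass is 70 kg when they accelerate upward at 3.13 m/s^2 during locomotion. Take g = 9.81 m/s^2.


GRF = m * (g + a)
GRF = 70 * (9.81 + 3.13)
GRF = 70 * 12.9400
GRF = 905.8000


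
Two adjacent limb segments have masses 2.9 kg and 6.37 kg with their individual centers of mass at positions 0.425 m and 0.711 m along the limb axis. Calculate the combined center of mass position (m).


COM = (m1*x1 + m2*x2) / (m1 + m2)
COM = (2.9*0.425 + 6.37*0.711) / (2.9 + 6.37)
Numerator = 5.7616
Denominator = 9.2700
COM = 0.6215


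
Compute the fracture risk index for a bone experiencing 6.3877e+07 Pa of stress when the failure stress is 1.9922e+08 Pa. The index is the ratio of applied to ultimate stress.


FRI = applied / ultimate
FRI = 6.3877e+07 / 1.9922e+08
FRI = 0.3206


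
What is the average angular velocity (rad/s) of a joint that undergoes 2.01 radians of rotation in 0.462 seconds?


omega = delta_theta / delta_t
omega = 2.01 / 0.462
omega = 4.3506


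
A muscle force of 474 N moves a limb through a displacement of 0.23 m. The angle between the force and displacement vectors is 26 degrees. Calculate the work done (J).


W = F * d * cos(theta)
theta = 26 deg = 0.4538 rad
cos(theta) = 0.8988
W = 474 * 0.23 * 0.8988
W = 97.9865


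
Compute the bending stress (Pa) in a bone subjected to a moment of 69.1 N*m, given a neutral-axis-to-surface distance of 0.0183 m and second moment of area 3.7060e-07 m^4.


sigma = M * c / I
sigma = 69.1 * 0.0183 / 3.7060e-07
M * c = 1.2645
sigma = 3.4121e+06


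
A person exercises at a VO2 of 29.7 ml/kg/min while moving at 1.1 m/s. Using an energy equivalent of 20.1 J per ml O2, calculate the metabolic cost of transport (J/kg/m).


Power per kg = VO2 * 20.1 / 60
Power per kg = 29.7 * 20.1 / 60 = 9.9495 W/kg
Cost = power_per_kg / speed
Cost = 9.9495 / 1.1
Cost = 9.0450


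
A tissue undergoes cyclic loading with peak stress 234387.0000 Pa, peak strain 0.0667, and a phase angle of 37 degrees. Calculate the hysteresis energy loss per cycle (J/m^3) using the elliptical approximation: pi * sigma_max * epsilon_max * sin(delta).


E_loss = pi * sigma_max * epsilon_max * sin(delta)
delta = 37 deg = 0.6458 rad
sin(delta) = 0.6018
E_loss = pi * 234387.0000 * 0.0667 * 0.6018
E_loss = 29557.8099


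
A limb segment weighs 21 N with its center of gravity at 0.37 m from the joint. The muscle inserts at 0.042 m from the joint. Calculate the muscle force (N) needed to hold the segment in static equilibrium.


F_muscle = W * d_load / d_muscle
F_muscle = 21 * 0.37 / 0.042
Numerator = 7.7700
F_muscle = 185.0000


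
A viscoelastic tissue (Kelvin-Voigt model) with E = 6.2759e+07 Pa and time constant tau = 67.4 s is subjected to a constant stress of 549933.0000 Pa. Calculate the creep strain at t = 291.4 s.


epsilon(t) = (sigma/E) * (1 - exp(-t/tau))
sigma/E = 549933.0000 / 6.2759e+07 = 0.0088
exp(-t/tau) = exp(-291.4 / 67.4) = 0.0133
epsilon = 0.0088 * (1 - 0.0133)
epsilon = 0.0086


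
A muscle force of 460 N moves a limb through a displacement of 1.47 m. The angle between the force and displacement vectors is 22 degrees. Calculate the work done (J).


W = F * d * cos(theta)
theta = 22 deg = 0.3840 rad
cos(theta) = 0.9272
W = 460 * 1.47 * 0.9272
W = 626.9617


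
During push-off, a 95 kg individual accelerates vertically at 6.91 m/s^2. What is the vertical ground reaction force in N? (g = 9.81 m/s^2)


GRF = m * (g + a)
GRF = 95 * (9.81 + 6.91)
GRF = 95 * 16.7200
GRF = 1588.4000


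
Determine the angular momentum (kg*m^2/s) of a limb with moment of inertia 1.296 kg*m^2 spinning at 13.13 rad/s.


L = I * omega
L = 1.296 * 13.13
L = 17.0165


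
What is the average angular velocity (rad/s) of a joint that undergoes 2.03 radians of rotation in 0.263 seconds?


omega = delta_theta / delta_t
omega = 2.03 / 0.263
omega = 7.7186


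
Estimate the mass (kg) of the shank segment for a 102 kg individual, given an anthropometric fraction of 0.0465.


m_segment = body_mass * fraction
m_segment = 102 * 0.0465
m_segment = 4.7430


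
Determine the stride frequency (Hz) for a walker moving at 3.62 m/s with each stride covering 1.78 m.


f = v / stride_length
f = 3.62 / 1.78
f = 2.0337


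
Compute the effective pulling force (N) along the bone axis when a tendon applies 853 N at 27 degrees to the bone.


F_eff = F_tendon * cos(theta)
theta = 27 deg = 0.4712 rad
cos(theta) = 0.8910
F_eff = 853 * 0.8910
F_eff = 760.0286


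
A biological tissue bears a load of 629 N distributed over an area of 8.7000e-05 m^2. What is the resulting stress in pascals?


stress = F / A
stress = 629 / 8.7000e-05
stress = 7.2299e+06


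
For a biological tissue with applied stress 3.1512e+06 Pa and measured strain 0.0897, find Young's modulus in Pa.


E = stress / strain
E = 3.1512e+06 / 0.0897
E = 3.5130e+07


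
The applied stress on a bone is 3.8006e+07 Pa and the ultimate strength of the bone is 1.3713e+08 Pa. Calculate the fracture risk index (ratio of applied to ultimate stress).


FRI = applied / ultimate
FRI = 3.8006e+07 / 1.3713e+08
FRI = 0.2772


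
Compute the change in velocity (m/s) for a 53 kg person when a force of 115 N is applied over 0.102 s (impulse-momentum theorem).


J = F * dt = 115 * 0.102 = 11.7300 N*s
delta_v = J / m
delta_v = 11.7300 / 53
delta_v = 0.2213


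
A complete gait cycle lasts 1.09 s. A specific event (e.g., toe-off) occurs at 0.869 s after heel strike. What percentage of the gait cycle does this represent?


pct = (event_time / cycle_time) * 100
pct = (0.869 / 1.09) * 100
ratio = 0.7972
pct = 79.7248


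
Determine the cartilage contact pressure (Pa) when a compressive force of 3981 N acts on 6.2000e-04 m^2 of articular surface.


P = F / A
P = 3981 / 6.2000e-04
P = 6.4210e+06


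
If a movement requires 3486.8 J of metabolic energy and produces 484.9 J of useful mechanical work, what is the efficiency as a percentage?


eta = (W_mech / E_meta) * 100
eta = (484.9 / 3486.8) * 100
ratio = 0.1391
eta = 13.9067


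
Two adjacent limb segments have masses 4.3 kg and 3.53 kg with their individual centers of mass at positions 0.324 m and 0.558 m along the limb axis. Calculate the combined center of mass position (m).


COM = (m1*x1 + m2*x2) / (m1 + m2)
COM = (4.3*0.324 + 3.53*0.558) / (4.3 + 3.53)
Numerator = 3.3629
Denominator = 7.8300
COM = 0.4295


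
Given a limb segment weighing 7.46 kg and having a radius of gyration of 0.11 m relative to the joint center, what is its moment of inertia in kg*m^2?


I = m * k^2
I = 7.46 * 0.11^2
k^2 = 0.0121
I = 0.0903


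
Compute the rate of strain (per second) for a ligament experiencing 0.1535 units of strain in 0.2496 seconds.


strain_rate = delta_strain / delta_t
strain_rate = 0.1535 / 0.2496
strain_rate = 0.6150


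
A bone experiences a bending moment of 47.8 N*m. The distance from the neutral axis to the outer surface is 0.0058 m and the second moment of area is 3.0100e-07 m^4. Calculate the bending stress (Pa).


sigma = M * c / I
sigma = 47.8 * 0.0058 / 3.0100e-07
M * c = 0.2772
sigma = 921063.1229


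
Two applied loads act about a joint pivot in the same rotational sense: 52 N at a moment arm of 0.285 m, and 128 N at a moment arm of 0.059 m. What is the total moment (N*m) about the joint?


M = F1 * d1 + F2 * d2
M = 52 * 0.285 + 128 * 0.059
M = 14.8200 + 7.5520
M = 22.3720


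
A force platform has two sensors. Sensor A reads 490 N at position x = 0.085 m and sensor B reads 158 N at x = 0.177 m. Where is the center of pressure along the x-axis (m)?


COP_x = (F1*x1 + F2*x2) / (F1 + F2)
COP_x = (490*0.085 + 158*0.177) / (490 + 158)
Numerator = 69.6160
Denominator = 648
COP_x = 0.1074


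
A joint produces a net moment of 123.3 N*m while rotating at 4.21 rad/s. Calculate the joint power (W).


P = M * omega
P = 123.3 * 4.21
P = 519.0930


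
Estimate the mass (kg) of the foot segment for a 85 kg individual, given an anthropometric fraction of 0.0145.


m_segment = body_mass * fraction
m_segment = 85 * 0.0145
m_segment = 1.2325


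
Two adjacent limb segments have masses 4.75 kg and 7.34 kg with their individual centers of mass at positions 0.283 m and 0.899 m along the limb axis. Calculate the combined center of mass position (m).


COM = (m1*x1 + m2*x2) / (m1 + m2)
COM = (4.75*0.283 + 7.34*0.899) / (4.75 + 7.34)
Numerator = 7.9429
Denominator = 12.0900
COM = 0.6570


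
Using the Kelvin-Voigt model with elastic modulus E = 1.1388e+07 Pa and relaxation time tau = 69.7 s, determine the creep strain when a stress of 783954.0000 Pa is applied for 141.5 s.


epsilon(t) = (sigma/E) * (1 - exp(-t/tau))
sigma/E = 783954.0000 / 1.1388e+07 = 0.0688
exp(-t/tau) = exp(-141.5 / 69.7) = 0.1313
epsilon = 0.0688 * (1 - 0.1313)
epsilon = 0.0598


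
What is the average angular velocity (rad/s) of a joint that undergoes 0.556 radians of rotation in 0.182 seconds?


omega = delta_theta / delta_t
omega = 0.556 / 0.182
omega = 3.0549


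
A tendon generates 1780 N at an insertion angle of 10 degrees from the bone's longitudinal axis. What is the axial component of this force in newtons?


F_eff = F_tendon * cos(theta)
theta = 10 deg = 0.1745 rad
cos(theta) = 0.9848
F_eff = 1780 * 0.9848
F_eff = 1752.9578


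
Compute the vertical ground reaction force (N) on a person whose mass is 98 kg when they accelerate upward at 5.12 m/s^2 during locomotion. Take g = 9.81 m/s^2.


GRF = m * (g + a)
GRF = 98 * (9.81 + 5.12)
GRF = 98 * 14.9300
GRF = 1463.1400


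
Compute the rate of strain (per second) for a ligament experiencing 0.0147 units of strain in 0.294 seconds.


strain_rate = delta_strain / delta_t
strain_rate = 0.0147 / 0.294
strain_rate = 0.0500


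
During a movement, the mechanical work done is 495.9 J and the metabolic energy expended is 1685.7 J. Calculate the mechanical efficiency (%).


eta = (W_mech / E_meta) * 100
eta = (495.9 / 1685.7) * 100
ratio = 0.2942
eta = 29.4180


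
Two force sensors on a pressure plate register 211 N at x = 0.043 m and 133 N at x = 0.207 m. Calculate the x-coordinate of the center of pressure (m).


COP_x = (F1*x1 + F2*x2) / (F1 + F2)
COP_x = (211*0.043 + 133*0.207) / (211 + 133)
Numerator = 36.6040
Denominator = 344
COP_x = 0.1064


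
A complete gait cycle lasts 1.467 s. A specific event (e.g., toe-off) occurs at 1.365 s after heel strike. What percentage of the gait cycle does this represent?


pct = (event_time / cycle_time) * 100
pct = (1.365 / 1.467) * 100
ratio = 0.9305
pct = 93.0470


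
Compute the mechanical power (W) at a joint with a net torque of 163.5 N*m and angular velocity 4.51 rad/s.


P = M * omega
P = 163.5 * 4.51
P = 737.3850


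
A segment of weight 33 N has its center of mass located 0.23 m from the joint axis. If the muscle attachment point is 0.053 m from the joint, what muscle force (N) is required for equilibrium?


F_muscle = W * d_load / d_muscle
F_muscle = 33 * 0.23 / 0.053
Numerator = 7.5900
F_muscle = 143.2075


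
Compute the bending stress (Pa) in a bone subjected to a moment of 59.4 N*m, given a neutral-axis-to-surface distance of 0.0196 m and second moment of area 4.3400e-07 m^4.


sigma = M * c / I
sigma = 59.4 * 0.0196 / 4.3400e-07
M * c = 1.1642
sigma = 2.6826e+06


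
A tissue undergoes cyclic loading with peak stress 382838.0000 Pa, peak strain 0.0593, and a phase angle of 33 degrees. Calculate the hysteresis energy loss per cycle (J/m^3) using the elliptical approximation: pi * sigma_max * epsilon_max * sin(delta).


E_loss = pi * sigma_max * epsilon_max * sin(delta)
delta = 33 deg = 0.5760 rad
sin(delta) = 0.5446
E_loss = pi * 382838.0000 * 0.0593 * 0.5446
E_loss = 38844.3957


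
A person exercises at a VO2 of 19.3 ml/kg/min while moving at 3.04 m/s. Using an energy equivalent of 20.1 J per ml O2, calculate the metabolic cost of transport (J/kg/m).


Power per kg = VO2 * 20.1 / 60
Power per kg = 19.3 * 20.1 / 60 = 6.4655 W/kg
Cost = power_per_kg / speed
Cost = 6.4655 / 3.04
Cost = 2.1268


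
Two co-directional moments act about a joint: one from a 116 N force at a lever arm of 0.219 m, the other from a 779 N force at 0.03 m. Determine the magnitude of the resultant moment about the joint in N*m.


M = F1 * d1 + F2 * d2
M = 116 * 0.219 + 779 * 0.03
M = 25.4040 + 23.3700
M = 48.7740


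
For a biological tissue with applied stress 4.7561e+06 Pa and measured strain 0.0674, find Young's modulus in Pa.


E = stress / strain
E = 4.7561e+06 / 0.0674
E = 7.0565e+07


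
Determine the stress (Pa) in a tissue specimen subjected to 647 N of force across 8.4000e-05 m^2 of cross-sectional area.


stress = F / A
stress = 647 / 8.4000e-05
stress = 7.7024e+06


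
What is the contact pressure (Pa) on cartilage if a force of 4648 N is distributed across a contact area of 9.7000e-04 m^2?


P = F / A
P = 4648 / 9.7000e-04
P = 4.7918e+06


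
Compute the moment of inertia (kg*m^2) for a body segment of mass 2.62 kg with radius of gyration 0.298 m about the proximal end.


I = m * k^2
I = 2.62 * 0.298^2
k^2 = 0.0888
I = 0.2327


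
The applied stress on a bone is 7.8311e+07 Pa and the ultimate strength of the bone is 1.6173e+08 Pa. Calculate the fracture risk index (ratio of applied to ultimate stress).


FRI = applied / ultimate
FRI = 7.8311e+07 / 1.6173e+08
FRI = 0.4842


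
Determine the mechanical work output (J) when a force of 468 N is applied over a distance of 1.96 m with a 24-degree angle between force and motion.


W = F * d * cos(theta)
theta = 24 deg = 0.4189 rad
cos(theta) = 0.9135
W = 468 * 1.96 * 0.9135
W = 837.9770


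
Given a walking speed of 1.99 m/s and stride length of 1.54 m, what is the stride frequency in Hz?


f = v / stride_length
f = 1.99 / 1.54
f = 1.2922


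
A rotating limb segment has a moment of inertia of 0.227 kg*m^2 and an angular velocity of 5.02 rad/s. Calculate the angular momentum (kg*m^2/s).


L = I * omega
L = 0.227 * 5.02
L = 1.1395


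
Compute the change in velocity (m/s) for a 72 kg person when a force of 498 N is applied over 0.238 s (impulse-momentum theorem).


J = F * dt = 498 * 0.238 = 118.5240 N*s
delta_v = J / m
delta_v = 118.5240 / 72
delta_v = 1.6462


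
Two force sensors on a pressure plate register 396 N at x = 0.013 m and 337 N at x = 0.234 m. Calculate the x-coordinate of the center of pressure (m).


COP_x = (F1*x1 + F2*x2) / (F1 + F2)
COP_x = (396*0.013 + 337*0.234) / (396 + 337)
Numerator = 84.0060
Denominator = 733
COP_x = 0.1146


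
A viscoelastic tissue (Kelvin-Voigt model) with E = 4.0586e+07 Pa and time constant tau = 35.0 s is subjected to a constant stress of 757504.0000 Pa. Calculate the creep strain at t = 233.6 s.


epsilon(t) = (sigma/E) * (1 - exp(-t/tau))
sigma/E = 757504.0000 / 4.0586e+07 = 0.0187
exp(-t/tau) = exp(-233.6 / 35.0) = 0.0013
epsilon = 0.0187 * (1 - 0.0013)
epsilon = 0.0186


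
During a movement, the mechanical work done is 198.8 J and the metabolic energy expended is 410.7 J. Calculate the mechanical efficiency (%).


eta = (W_mech / E_meta) * 100
eta = (198.8 / 410.7) * 100
ratio = 0.4841
eta = 48.4052


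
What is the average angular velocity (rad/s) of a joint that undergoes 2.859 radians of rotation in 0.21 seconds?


omega = delta_theta / delta_t
omega = 2.859 / 0.21
omega = 13.6143


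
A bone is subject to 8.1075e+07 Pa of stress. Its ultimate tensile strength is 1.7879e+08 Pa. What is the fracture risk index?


FRI = applied / ultimate
FRI = 8.1075e+07 / 1.7879e+08
FRI = 0.4535


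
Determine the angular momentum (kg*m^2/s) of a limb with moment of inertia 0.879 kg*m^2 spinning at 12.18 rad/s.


L = I * omega
L = 0.879 * 12.18
L = 10.7062


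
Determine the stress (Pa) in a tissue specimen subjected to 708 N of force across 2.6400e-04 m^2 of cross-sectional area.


stress = F / A
stress = 708 / 2.6400e-04
stress = 2.6818e+06


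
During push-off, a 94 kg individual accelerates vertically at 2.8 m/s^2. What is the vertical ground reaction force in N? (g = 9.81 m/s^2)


GRF = m * (g + a)
GRF = 94 * (9.81 + 2.8)
GRF = 94 * 12.6100
GRF = 1185.3400


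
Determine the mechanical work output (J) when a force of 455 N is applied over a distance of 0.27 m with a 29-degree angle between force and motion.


W = F * d * cos(theta)
theta = 29 deg = 0.5061 rad
cos(theta) = 0.8746
W = 455 * 0.27 * 0.8746
W = 107.4470


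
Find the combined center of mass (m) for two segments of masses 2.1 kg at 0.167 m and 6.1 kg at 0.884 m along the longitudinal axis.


COM = (m1*x1 + m2*x2) / (m1 + m2)
COM = (2.1*0.167 + 6.1*0.884) / (2.1 + 6.1)
Numerator = 5.7431
Denominator = 8.2000
COM = 0.7004


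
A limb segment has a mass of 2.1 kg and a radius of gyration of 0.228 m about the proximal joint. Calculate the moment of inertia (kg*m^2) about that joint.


I = m * k^2
I = 2.1 * 0.228^2
k^2 = 0.0520
I = 0.1092


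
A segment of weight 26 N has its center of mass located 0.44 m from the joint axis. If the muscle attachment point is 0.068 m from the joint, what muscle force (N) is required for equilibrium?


F_muscle = W * d_load / d_muscle
F_muscle = 26 * 0.44 / 0.068
Numerator = 11.4400
F_muscle = 168.2353


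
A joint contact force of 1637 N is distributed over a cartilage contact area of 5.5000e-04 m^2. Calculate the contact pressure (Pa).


P = F / A
P = 1637 / 5.5000e-04
P = 2.9764e+06


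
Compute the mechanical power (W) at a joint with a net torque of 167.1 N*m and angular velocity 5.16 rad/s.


P = M * omega
P = 167.1 * 5.16
P = 862.2360


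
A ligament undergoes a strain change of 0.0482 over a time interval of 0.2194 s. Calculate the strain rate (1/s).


strain_rate = delta_strain / delta_t
strain_rate = 0.0482 / 0.2194
strain_rate = 0.2197


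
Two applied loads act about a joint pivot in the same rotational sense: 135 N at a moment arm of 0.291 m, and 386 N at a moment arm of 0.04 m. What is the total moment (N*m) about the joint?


M = F1 * d1 + F2 * d2
M = 135 * 0.291 + 386 * 0.04
M = 39.2850 + 15.4400
M = 54.7250


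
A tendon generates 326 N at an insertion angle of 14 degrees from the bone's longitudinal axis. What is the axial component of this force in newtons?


F_eff = F_tendon * cos(theta)
theta = 14 deg = 0.2443 rad
cos(theta) = 0.9703
F_eff = 326 * 0.9703
F_eff = 316.3164


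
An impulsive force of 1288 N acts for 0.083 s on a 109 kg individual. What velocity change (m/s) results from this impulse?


J = F * dt = 1288 * 0.083 = 106.9040 N*s
delta_v = J / m
delta_v = 106.9040 / 109
delta_v = 0.9808


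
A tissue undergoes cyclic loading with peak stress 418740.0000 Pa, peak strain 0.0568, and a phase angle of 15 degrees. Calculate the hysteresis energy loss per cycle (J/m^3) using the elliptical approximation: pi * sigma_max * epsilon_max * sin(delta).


E_loss = pi * sigma_max * epsilon_max * sin(delta)
delta = 15 deg = 0.2618 rad
sin(delta) = 0.2588
E_loss = pi * 418740.0000 * 0.0568 * 0.2588
E_loss = 19339.2171


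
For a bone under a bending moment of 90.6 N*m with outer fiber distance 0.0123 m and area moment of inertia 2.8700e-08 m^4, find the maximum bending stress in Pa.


sigma = M * c / I
sigma = 90.6 * 0.0123 / 2.8700e-08
M * c = 1.1144
sigma = 3.8829e+07


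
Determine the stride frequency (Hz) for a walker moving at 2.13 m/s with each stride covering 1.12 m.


f = v / stride_length
f = 2.13 / 1.12
f = 1.9018


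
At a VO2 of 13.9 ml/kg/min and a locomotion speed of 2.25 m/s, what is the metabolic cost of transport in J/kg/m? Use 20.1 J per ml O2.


Power per kg = VO2 * 20.1 / 60
Power per kg = 13.9 * 20.1 / 60 = 4.6565 W/kg
Cost = power_per_kg / speed
Cost = 4.6565 / 2.25
Cost = 2.0696


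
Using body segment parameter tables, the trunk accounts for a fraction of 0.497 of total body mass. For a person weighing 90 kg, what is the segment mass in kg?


m_segment = body_mass * fraction
m_segment = 90 * 0.497
m_segment = 44.7300


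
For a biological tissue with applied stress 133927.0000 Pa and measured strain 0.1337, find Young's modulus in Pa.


E = stress / strain
E = 133927.0000 / 0.1337
E = 1.0017e+06


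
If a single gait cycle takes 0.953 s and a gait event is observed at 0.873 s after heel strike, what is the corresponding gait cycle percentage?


pct = (event_time / cycle_time) * 100
pct = (0.873 / 0.953) * 100
ratio = 0.9161
pct = 91.6055


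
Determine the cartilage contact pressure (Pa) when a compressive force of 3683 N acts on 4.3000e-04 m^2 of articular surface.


P = F / A
P = 3683 / 4.3000e-04
P = 8.5651e+06


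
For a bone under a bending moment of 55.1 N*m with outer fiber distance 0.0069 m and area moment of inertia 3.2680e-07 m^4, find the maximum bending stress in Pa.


sigma = M * c / I
sigma = 55.1 * 0.0069 / 3.2680e-07
M * c = 0.3802
sigma = 1.1634e+06


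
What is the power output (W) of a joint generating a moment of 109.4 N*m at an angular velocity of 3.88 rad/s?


P = M * omega
P = 109.4 * 3.88
P = 424.4720


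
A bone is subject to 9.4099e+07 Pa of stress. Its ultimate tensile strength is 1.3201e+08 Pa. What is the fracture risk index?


FRI = applied / ultimate
FRI = 9.4099e+07 / 1.3201e+08
FRI = 0.7128


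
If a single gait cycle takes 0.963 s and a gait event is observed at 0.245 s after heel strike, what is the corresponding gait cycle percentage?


pct = (event_time / cycle_time) * 100
pct = (0.245 / 0.963) * 100
ratio = 0.2544
pct = 25.4413


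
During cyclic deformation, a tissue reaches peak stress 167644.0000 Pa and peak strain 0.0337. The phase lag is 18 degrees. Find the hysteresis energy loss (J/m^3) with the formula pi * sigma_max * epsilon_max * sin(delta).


E_loss = pi * sigma_max * epsilon_max * sin(delta)
delta = 18 deg = 0.3142 rad
sin(delta) = 0.3090
E_loss = pi * 167644.0000 * 0.0337 * 0.3090
E_loss = 5484.6656


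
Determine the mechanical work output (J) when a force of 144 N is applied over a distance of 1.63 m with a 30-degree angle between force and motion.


W = F * d * cos(theta)
theta = 30 deg = 0.5236 rad
cos(theta) = 0.8660
W = 144 * 1.63 * 0.8660
W = 203.2735


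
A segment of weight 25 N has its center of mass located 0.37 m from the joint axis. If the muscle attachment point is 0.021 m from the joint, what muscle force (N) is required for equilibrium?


F_muscle = W * d_load / d_muscle
F_muscle = 25 * 0.37 / 0.021
Numerator = 9.2500
F_muscle = 440.4762


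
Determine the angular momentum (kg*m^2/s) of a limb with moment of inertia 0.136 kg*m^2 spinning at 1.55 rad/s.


L = I * omega
L = 0.136 * 1.55
L = 0.2108
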